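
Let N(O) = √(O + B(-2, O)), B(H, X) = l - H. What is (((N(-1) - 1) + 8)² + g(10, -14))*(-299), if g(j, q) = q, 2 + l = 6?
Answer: -11960 - 4186*√5 ≈ -21320.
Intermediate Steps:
l = 4 (l = -2 + 6 = 4)
B(H, X) = 4 - H
N(O) = √(6 + O) (N(O) = √(O + (4 - 1*(-2))) = √(O + (4 + 2)) = √(O + 6) = √(6 + O))
(((N(-1) - 1) + 8)² + g(10, -14))*(-299) = (((√(6 - 1) - 1) + 8)² - 14)*(-299) = (((√5 - 1) + 8)² - 14)*(-299) = (((-1 + √5) + 8)² - 14)*(-299) = ((7 + √5)² - 14)*(-299) = (-14 + (7 + √5)²)*(-299) = 4186 - 299*(7 + √5)²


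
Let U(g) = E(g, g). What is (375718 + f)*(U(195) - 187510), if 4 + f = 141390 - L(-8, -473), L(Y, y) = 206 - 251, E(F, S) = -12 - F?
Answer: -97077658833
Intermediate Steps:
L(Y, y) = -45
U(g) = -12 - g
f = 141431 (f = -4 + (141390 - 1*(-45)) = -4 + (141390 + 45) = -4 + 141435 = 141431)
(375718 + f)*(U(195) - 187510) = (375718 + 141431)*((-12 - 1*195) - 187510) = 517149*((-12 - 195) - 187510) = 517149*(-207 - 187510) = 517149*(-187717) = -97077658833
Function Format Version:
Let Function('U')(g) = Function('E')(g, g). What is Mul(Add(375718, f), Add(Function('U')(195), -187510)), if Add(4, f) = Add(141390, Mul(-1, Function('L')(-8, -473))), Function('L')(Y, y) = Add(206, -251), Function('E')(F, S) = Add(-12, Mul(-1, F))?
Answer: -97077658833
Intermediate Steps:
Function('L')(Y, y) = -45
Function('U')(g) = Add(-12, Mul(-1, g))
f = 141431 (f = Add(-4, Add(141390, Mul(-1, -45))) = Add(-4, Add(141390, 45)) = Add(-4, 141435) = 141431)
Mul(Add(375718, f), Add(Function('U')(195), -187510)) = Mul(Add(375718, 141431), Add(Add(-12, Mul(-1, 195)), -187510)) = Mul(517149, Add(Add(-12, -195), -187510)) = Mul(517149, Add(-207, -187510)) = Mul(517149, -187717) = -97077658833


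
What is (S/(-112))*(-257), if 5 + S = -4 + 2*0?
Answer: -2313/112 ≈ -20.652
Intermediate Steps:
S = -9 (S = -5 + (-4 + 2*0) = -5 + (-4 + 0) = -5 - 4 = -9)
(S/(-112))*(-257) = -9/(-112)*(-257) = -9*(-1/112)*(-257) = (9/112)*(-257) = -2313/112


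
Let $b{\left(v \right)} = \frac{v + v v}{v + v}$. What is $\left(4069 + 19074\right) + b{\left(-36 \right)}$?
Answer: $\frac{46251}{2} \approx 23126.0$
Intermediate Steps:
$b{\left(v \right)} = \frac{v + v^{2}}{2 v}$
$\left(4069 + 19074\right) + b{\left(-36 \right)} = \left(4069 + 19074\right) + \left(\frac{1}{2} + \frac{1}{2} \left(-36\right)\right) = 23143 + \left(\frac{1}{2} - 18\right) = 23143 - \frac{35}{2} = \frac{46251}{2}$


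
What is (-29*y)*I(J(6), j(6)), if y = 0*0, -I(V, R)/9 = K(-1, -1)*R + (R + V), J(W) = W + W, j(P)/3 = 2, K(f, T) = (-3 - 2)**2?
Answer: 0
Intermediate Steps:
K(f, T) = 25 (K(f, T) = (-5)**2 = 25)
j(P) = 6 (j(P) = 3*2 = 6)
J(W) = 2*W
I(V, R) = -234*R - 9*V (I(V, R) = -9*(25*R + (R + V)) = -9*(V + 26*R) = -234*R - 9*V)
y = 0
(-29*y)*I(J(6), j(6)) = (-29*0)*(-234*6 - 18*6) = 0*(-1404 - 9*12) = 0*(-1404 - 108) = 0*(-1512) = 0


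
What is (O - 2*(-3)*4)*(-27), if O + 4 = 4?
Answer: -648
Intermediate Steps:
O = 0 (O = -4 + 4 = 0)
(O - 2*(-3)*4)*(-27) = (0 - 2*(-3)*4)*(-27) = (0 + 6*4)*(-27) = (0 + 24)*(-27) = 24*(-27) = -648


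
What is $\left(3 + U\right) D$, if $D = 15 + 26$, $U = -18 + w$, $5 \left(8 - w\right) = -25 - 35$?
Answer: $205$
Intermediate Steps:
$w = 20$ ($w = 8 - \frac{-25 - 35}{5} = 8 - -12 = 8 + 12 = 20$)
$U = 2$ ($U = -18 + 20 = 2$)
$D = 41$
$\left(3 + U\right) D = \left(3 + 2\right) 41 = 5 \cdot 41 = 205$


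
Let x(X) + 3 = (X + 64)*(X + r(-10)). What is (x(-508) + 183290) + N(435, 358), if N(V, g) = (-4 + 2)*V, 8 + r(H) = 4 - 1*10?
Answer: 414185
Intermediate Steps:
r(H) = -14 (r(H) = -8 + (4 - 1*10) = -8 + (4 - 10) = -8 - 6 = -14)
x(X) = -3 + (-14 + X)*(64 + X) (x(X) = -3 + (X + 64)*(X - 14) = -3 + (64 + X)*(-14 + X) = -3 + (-14 + X)*(64 + X))
N(V, g) = -2*V
(x(-508) + 183290) + N(435, 358) = ((-899 + (-508)² + 50*(-508)) + 183290) - 2*435 = ((-899 + 258064 - 25400) + 183290) - 870 = (231765 + 183290) - 870 = 415055 - 870 = 414185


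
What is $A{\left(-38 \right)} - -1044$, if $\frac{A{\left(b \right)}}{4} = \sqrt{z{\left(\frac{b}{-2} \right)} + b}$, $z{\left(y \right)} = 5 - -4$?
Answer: $1044 + 4 i \sqrt{29} \approx 1044.0 + 21.541 i$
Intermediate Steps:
$z{\left(y \right)} = 9$ ($z{\left(y \right)} = 5 + 4 = 9$)
$A{\left(b \right)} = 4 \sqrt{9 + b}$
$A{\left(-38 \right)} - -1044 = 4 \sqrt{9 - 38} - -1044 = 4 \sqrt{-29} + 1044 = 4 i \sqrt{29} + 1044 = 1044 + 4 i \sqrt{29}$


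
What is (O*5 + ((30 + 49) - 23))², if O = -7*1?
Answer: 441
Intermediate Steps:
O = -7
(O*5 + ((30 + 49) - 23))² = (-7*5 + ((30 + 49) - 23))² = (-35 + (79 - 23))² = (-35 + 56)² = 21² = 441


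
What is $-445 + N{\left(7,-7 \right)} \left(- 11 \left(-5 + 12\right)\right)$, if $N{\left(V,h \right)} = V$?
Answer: $-984$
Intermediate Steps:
$-445 + N{\left(7,-7 \right)} \left(- 11 \left(-5 + 12\right)\right) = -445 + 7 \left(- 11 \left(-5 + 12\right)\right) = -445 + 7 \left(\left(-11\right) 7\right) = -445 + 7 \left(-77\right) = -445 - 539 = -984$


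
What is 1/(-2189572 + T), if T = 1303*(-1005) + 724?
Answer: -1/3498363 ≈ -2.8585e-7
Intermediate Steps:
T = -1308791 (T = -1309515 + 724 = -1308791)
1/(-2189572 + T) = 1/(-2189572 - 1308791) = 1/(-3498363) = -1/3498363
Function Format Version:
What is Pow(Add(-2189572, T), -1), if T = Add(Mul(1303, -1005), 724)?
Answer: Rational(-1, 3498363) ≈ -2.8585e-7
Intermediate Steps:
T = -1308791 (T = Add(-1309515, 724) = -1308791)
Pow(Add(-2189572, T), -1) = Pow(Add(-2189572, -1308791), -1) = Pow(-3498363, -1) = Rational(-1, 3498363)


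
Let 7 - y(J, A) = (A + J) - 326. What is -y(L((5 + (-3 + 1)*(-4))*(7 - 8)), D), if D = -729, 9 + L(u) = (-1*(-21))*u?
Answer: -1344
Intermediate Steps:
L(u) = -9 + 21*u (L(u) = -9 + (-1*(-21))*u = -9 + 21*u)
y(J, A) = 333 - A - J (y(J, A) = 7 - ((A + J) - 326) = 7 - (-326 + A + J) = 7 + (326 - A - J) = 333 - A - J)
-y(L((5 + (-3 + 1)*(-4))*(7 - 8)), D) = -(333 - 1*(-729) - (-9 + 21*((5 + (-3 + 1)*(-4))*(7 - 8)))) = -(333 + 729 - (-9 + 21*((5 - 2*(-4))*(-1)))) = -(333 + 729 - (-9 + 21*((5 + 8)*(-1)))) = -(333 + 729 - (-9 + 21*(13*(-1)))) = -(333 + 729 - (-9 + 21*(-13))) = -(333 + 729 - (-9 - 273)) = -(333 + 729 - 1*(-282)) = -(333 + 729 + 282) = -1*1344 = -1344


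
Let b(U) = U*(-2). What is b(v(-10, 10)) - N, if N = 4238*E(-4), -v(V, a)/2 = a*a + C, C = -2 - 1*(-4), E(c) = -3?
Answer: 13122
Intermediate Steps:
C = 2 (C = -2 + 4 = 2)
v(V, a) = -4 - 2*a**2 (v(V, a) = -2*(a*a + 2) = -2*(a**2 + 2) = -2*(2 + a**2) = -4 - 2*a**2)
b(U) = -2*U
N = -12714 (N = 4238*(-3) = -12714)
b(v(-10, 10)) - N = -2*(-4 - 2*10**2) - 1*(-12714) = -2*(-4 - 2*100) + 12714 = -2*(-4 - 200) + 12714 = -2*(-204) + 12714 = 408 + 12714 = 13122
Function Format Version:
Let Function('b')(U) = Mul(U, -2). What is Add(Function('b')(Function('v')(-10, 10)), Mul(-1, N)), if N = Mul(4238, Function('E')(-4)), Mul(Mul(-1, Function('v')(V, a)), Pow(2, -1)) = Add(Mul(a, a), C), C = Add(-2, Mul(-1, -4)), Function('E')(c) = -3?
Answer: 13122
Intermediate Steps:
C = 2 (C = Add(-2, 4) = 2)
Function('v')(V, a) = Add(-4, Mul(-2, Pow(a, 2))) (Function('v')(V, a) = Mul(-2, Add(Mul(a, a), 2)) = Mul(-2, Add(Pow(a, 2), 2)) = Mul(-2, Add(2, Pow(a, 2))) = Add(-4, Mul(-2, Pow(a, 2))))
Function('b')(U) = Mul(-2, U)
N = -12714 (N = Mul(4238, -3) = -12714)
Add(Function('b')(Function('v')(-10, 10)), Mul(-1, N)) = Add(Mul(-2, Add(-4, Mul(-2, Pow(10, 2)))), Mul(-1, -12714)) = Add(Mul(-2, Add(-4, Mul(-2, 100))), 12714) = Add(Mul(-2, Add(-4, -200)), 12714) = Add(Mul(-2, -204), 12714) = Add(408, 12714) = 13122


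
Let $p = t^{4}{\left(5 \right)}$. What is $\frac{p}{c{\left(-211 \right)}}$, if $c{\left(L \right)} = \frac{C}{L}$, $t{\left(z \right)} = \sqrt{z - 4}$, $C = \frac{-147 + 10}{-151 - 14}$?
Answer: $- \frac{34815}{137} \approx -254.12$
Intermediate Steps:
$C = \frac{137}{165}$ ($C = - \frac{137}{-165} = \left(-137\right) \left(- \frac{1}{165}\right) = \frac{137}{165} \approx 0.8303$)
$t{\left(z \right)} = \sqrt{-4 + z}$
$c{\left(L \right)} = \frac{137}{165 L}$
$p = 1$ ($p = \left(\sqrt{-4 + 5}\right)^{4} = \left(\sqrt{1}\right)^{4} = 1^{4} = 1$)
$\frac{p}{c{\left(-211 \right)}} = 1 \frac{1}{\frac{137}{165} \frac{1}{-211}} = 1 \frac{1}{\frac{137}{165} \left(- \frac{1}{211}\right)} = 1 \frac{1}{- \frac{137}{34815}} = 1 \left(- \frac{34815}{137}\right) = - \frac{34815}{137}$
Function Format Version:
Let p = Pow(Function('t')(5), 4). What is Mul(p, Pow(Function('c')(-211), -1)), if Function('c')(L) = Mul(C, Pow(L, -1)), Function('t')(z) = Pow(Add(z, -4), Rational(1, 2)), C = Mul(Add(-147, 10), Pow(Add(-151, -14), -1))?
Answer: Rational(-34815, 137) ≈ -254.12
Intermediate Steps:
C = Rational(137, 165) (C = Mul(-137, Pow(-165, -1)) = Mul(-137, Rational(-1, 165)) = Rational(137, 165) ≈ 0.83030)
Function('t')(z) = Pow(Add(-4, z), Rational(1, 2))
Function('c')(L) = Mul(Rational(137, 165), Pow(L, -1))
p = 1 (p = Pow(Pow(Add(-4, 5), Rational(1, 2)), 4) = Pow(Pow(1, Rational(1, 2)), 4) = Pow(1, 4) = 1)
Mul(p, Pow(Function('c')(-211), -1)) = Mul(1, Pow(Mul(Rational(137, 165), Pow(-211, -1)), -1)) = Mul(1, Pow(Mul(Rational(137, 165), Rational(-1, 211)), -1)) = Mul(1, Pow(Rational(-137, 34815), -1)) = Mul(1, Rational(-34815, 137)) = Rational(-34815, 137)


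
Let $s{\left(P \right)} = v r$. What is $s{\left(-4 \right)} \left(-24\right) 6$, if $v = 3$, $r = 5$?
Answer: $-2160$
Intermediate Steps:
$s{\left(P \right)} = 15$ ($s{\left(P \right)} = 3 \cdot 5 = 15$)
$s{\left(-4 \right)} \left(-24\right) 6 = 15 \left(-24\right) 6 = \left(-360\right) 6 = -2160$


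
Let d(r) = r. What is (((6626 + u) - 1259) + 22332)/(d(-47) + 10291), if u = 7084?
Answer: 34783/10244 ≈ 3.3955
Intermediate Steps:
(((6626 + u) - 1259) + 22332)/(d(-47) + 10291) = (((6626 + 7084) - 1259) + 22332)/(-47 + 10291) = ((13710 - 1259) + 22332)/10244 = (12451 + 22332)*(1/10244) = 34783*(1/10244) = 34783/10244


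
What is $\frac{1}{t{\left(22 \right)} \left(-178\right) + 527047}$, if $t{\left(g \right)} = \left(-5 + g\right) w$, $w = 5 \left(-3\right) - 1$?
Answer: $\frac{1}{575463} \approx 1.7377 \cdot 10^{-6}$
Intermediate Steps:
$w = -16$ ($w = -15 - 1 = -16$)
$t{\left(g \right)} = 80 - 16 g$ ($t{\left(g \right)} = \left(-5 + g\right) \left(-16\right) = 80 - 16 g$)
$\frac{1}{t{\left(22 \right)} \left(-178\right) + 527047} = \frac{1}{\left(80 - 352\right) \left(-178\right) + 527047} = \frac{1}{\left(-272\right) \left(-178\right) + 527047} = \frac{1}{48416 + 527047} = \frac{1}{575463}$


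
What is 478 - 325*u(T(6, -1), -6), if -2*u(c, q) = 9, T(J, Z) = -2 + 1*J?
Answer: 3881/2 ≈ 1940.5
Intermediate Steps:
T(J, Z) = -2 + J
u(c, q) = -9/2 (u(c, q) = -1/2*9 = -9/2)
478 - 325*u(T(6, -1), -6) = 478 - 325*(-9/2) = 478 + 2925/2 = 3881/2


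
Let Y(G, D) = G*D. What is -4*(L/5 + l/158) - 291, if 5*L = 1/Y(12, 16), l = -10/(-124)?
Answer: -855199249/2938800 ≈ -291.00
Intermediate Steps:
Y(G, D) = D*G
l = 5/62 (l = -10*(-1/124) = 5/62 ≈ 0.080645)
L = 1/960 (L = 1/(5*((16*12))) = (⅕)/192 = (⅕)*(1/192) = 1/960 ≈ 0.0010417)
-4*(L/5 + l/158) - 291 = -4*((1/960)/5 + (5/62)/158) - 291 = -4*((1/960)*(⅕) + (5/62)*(1/158)) - 291 = -4*(1/4800 + 5/9796) - 291 = -4*8449/11755200 - 291 = -8449/2938800 - 291 = -855199249/2938800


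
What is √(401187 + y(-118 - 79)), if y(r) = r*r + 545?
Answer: 3*√48949 ≈ 663.73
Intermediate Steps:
y(r) = 545 + r² (y(r) = r² + 545 = 545 + r²)
√(401187 + y(-118 - 79)) = √(401187 + (545 + (-118 - 79)²)) = √(401187 + (545 + (-197)²)) = √(401187 + (545 + 38809)) = √(401187 + 39354) = √440541 = 3*√48949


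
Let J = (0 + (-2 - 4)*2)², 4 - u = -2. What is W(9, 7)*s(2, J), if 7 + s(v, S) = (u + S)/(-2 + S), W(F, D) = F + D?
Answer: -6752/71 ≈ -95.099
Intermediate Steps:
u = 6 (u = 4 - 1*(-2) = 4 + 2 = 6)
W(F, D) = D + F
J = 144 (J = (0 - 6*2)² = (0 - 12)² = (-12)² = 144)
s(v, S) = -7 + (6 + S)/(-2 + S)
W(9, 7)*s(2, J) = (7 + 9)*(2*(10 - 3*144)/(-2 + 144)) = 16*(2*(10 - 432)/142) = 16*(2*(1/142)*(-422)) = 16*(-422/71) = -6752/71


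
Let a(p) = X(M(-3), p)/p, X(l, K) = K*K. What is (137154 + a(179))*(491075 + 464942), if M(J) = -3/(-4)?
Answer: 131292682661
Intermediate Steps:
M(J) = 3/4 (M(J) = -3*(-1/4) = 3/4)
X(l, K) = K**2
a(p) = p (a(p) = p**2/p = p)
(137154 + a(179))*(491075 + 464942) = (137154 + 179)*(491075 + 464942) = 137333*956017 = 131292682661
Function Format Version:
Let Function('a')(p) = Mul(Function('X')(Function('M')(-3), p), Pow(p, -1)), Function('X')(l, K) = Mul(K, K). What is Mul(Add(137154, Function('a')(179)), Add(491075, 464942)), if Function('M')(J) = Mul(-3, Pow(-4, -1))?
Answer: 131292682661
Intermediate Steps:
Function('M')(J) = Rational(3, 4) (Function('M')(J) = Mul(-3, Rational(-1, 4)) = Rational(3, 4))
Function('X')(l, K) = Pow(K, 2)
Function('a')(p) = p (Function('a')(p) = Mul(Pow(p, 2), Pow(p, -1)) = p)
Mul(Add(137154, Function('a')(179)), Add(491075, 464942)) = Mul(Add(137154, 179), Add(491075, 464942)) = Mul(137333, 956017) = 131292682661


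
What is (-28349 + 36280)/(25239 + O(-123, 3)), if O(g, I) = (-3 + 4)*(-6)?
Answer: 7931/25233 ≈ 0.31431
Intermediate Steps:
O(g, I) = -6 (O(g, I) = 1*(-6) = -6)
(-28349 + 36280)/(25239 + O(-123, 3)) = (-28349 + 36280)/(25239 - 6) = 7931/25233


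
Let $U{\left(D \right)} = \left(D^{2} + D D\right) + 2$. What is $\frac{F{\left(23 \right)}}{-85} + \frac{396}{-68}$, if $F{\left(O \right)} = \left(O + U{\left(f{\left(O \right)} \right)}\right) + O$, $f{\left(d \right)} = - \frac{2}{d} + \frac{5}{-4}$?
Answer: $- \frac{27213}{4232} \approx -6.4303$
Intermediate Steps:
$f{\left(d \right)} = - \frac{5}{4} - \frac{2}{d}$ ($f{\left(d \right)} = - \frac{2}{d} + 5 \left(- \frac{1}{4}\right) = - \frac{2}{d} - \frac{5}{4} = - \frac{5}{4} - \frac{2}{d}$)
$U{\left(D \right)} = 2 + 2 D^{2}$ ($U{\left(D \right)} = \left(D^{2} + D^{2}\right) + 2 = 2 D^{2} + 2 = 2 + 2 D^{2}$)
$F{\left(O \right)} = 2 + 2 O + 2 \left(- \frac{5}{4} - \frac{2}{O}\right)^{2}$ ($F{\left(O \right)} = \left(O + \left(2 + 2 \left(- \frac{5}{4} - \frac{2}{O}\right)^{2}\right)\right) + O = \left(2 + O + 2 \left(- \frac{5}{4} - \frac{2}{O}\right)^{2}\right) + O = 2 + 2 O + 2 \left(- \frac{5}{4} - \frac{2}{O}\right)^{2}$)
$\frac{F{\left(23 \right)}}{-85} + \frac{396}{-68} = \frac{2 + 2 \cdot 23 + \frac{\left(8 + 5 \cdot 23\right)^{2}}{8 \cdot 529}}{-85} + \frac{396}{-68} = \left(2 + 46 + \frac{1}{8} \cdot \frac{1}{529} \left(8 + 115\right)^{2}\right) \left(- \frac{1}{85}\right) + 396 \left(- \frac{1}{68}\right) = \left(2 + 46 + \frac{1}{8} \cdot \frac{1}{529} \cdot 123^{2}\right) \left(- \frac{1}{85}\right) - \frac{99}{17} = \left(2 + 46 + \frac{1}{8} \cdot \frac{1}{529} \cdot 15129\right) \left(- \frac{1}{85}\right) - \frac{99}{17} = \left(2 + 46 + \frac{15129}{4232}\right) \left(- \frac{1}{85}\right) - \frac{99}{17} = \frac{218265}{4232} \left(- \frac{1}{85}\right) - \frac{99}{17} = - \frac{43653}{71944} - \frac{99}{17} = - \frac{27213}{4232}$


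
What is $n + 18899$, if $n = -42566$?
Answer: $-23667$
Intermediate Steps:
$n + 18899 = -42566 + 18899 = -23667$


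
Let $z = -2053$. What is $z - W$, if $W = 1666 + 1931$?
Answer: $-5650$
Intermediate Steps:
$W = 3597$
$z - W = -2053 - 3597 = -5650$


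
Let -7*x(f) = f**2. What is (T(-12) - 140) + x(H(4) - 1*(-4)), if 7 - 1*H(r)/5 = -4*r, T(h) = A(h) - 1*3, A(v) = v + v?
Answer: -2190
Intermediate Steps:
A(v) = 2*v
T(h) = -3 + 2*h (T(h) = 2*h - 1*3 = 2*h - 3 = -3 + 2*h)
H(r) = 35 + 20*r (H(r) = 35 - (-20)*r = 35 + 20*r)
x(f) = -f**2/7
(T(-12) - 140) + x(H(4) - 1*(-4)) = ((-3 + 2*(-12)) - 140) - ((35 + 20*4) - 1*(-4))**2/7 = ((-3 - 24) - 140) - ((35 + 80) + 4)**2/7 = (-27 - 140) - (115 + 4)**2/7 = -167 - 1/7*119**2 = -167 - 1/7*14161 = -167 - 2023 = -2190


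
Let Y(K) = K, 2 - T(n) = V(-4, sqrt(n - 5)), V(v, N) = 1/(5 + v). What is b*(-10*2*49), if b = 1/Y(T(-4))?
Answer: -980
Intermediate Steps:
T(n) = 1 (T(n) = 2 - 1/(5 - 4) = 2 - 1/1 = 2 - 1*1 = 2 - 1 = 1)
b = 1 (b = 1/1 = 1)
b*(-10*2*49) = 1*(-10*2*49) = 1*(-20*49) = 1*(-980) = -980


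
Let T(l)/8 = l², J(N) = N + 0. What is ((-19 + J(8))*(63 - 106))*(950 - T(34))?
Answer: -3924954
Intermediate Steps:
J(N) = N
T(l) = 8*l²
((-19 + J(8))*(63 - 106))*(950 - T(34)) = ((-19 + 8)*(63 - 106))*(950 - 8*34²) = (-11*(-43))*(950 - 8*1156) = 473*(950 - 1*9248) = 473*(950 - 9248) = 473*(-8298) = -3924954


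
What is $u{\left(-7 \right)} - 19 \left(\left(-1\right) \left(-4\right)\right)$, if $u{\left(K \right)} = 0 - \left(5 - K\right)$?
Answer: $-88$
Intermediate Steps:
$u{\left(K \right)} = -5 + K$ ($u{\left(K \right)} = 0 + \left(-5 + K\right) = -5 + K$)
$u{\left(-7 \right)} - 19 \left(\left(-1\right) \left(-4\right)\right) = \left(-5 - 7\right) - 19 \left(\left(-1\right) \left(-4\right)\right) = -12 - 76 = -88$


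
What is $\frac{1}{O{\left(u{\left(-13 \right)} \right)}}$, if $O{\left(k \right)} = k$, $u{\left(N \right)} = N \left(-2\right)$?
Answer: $\frac{1}{26} \approx 0.038462$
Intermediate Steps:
$u{\left(N \right)} = - 2 N$
$\frac{1}{O{\left(u{\left(-13 \right)} \right)}} = \frac{1}{\left(-2\right) \left(-13\right)} = \frac{1}{26}$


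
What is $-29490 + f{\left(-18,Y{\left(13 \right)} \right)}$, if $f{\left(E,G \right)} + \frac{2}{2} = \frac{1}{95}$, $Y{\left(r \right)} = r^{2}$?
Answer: $- \frac{2801644}{95} \approx -29491.0$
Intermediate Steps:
$f{\left(E,G \right)} = - \frac{94}{95}$ ($f{\left(E,G \right)} = -1 + \frac{1}{95} = - \frac{94}{95}$)
$-29490 + f{\left(-18,Y{\left(13 \right)} \right)} = -29490 - \frac{94}{95} = - \frac{2801644}{95}$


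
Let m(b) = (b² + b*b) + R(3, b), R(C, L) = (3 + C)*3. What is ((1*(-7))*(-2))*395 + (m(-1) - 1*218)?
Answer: 5332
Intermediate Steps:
R(C, L) = 9 + 3*C
m(b) = 18 + 2*b² (m(b) = (b² + b*b) + (9 + 3*3) = (b² + b²) + (9 + 9) = 2*b² + 18 = 18 + 2*b²)
((1*(-7))*(-2))*395 + (m(-1) - 1*218) = ((1*(-7))*(-2))*395 + ((18 + 2*(-1)²) - 1*218) = -7*(-2)*395 + ((18 + 2*1) - 218) = 14*395 + ((18 + 2) - 218) = 5530 + (20 - 218) = 5530 - 198 = 5332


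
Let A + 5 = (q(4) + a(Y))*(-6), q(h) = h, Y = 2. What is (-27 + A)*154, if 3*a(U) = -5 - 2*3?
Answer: -5236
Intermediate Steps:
a(U) = -11/3 (a(U) = (-5 - 2*3)/3 = (-5 - 6)/3 = (⅓)*(-11) = -11/3)
A = -7 (A = -5 + (4 - 11/3)*(-6) = -5 + (⅓)*(-6) = -5 - 2 = -7)
(-27 + A)*154 = (-27 - 7)*154 = -34*154 = -5236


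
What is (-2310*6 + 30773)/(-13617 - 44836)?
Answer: -16913/58453 ≈ -0.28934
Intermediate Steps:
(-2310*6 + 30773)/(-13617 - 44836) = (-13860 + 30773)/(-58453) = 16913*(-1/58453) = -16913/58453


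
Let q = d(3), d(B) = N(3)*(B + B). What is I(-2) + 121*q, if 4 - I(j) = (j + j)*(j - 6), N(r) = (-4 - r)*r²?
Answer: -45766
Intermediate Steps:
N(r) = r²*(-4 - r)
d(B) = -126*B (d(B) = (3²*(-4 - 1*3))*(B + B) = (9*(-4 - 3))*(2*B) = (9*(-7))*(2*B) = -126*B)
I(j) = 4 - 2*j*(-6 + j) (I(j) = 4 - (j + j)*(j - 6) = 4 - 2*j*(-6 + j))
q = -378 (q = -126*3 = -378)
I(-2) + 121*q = (4 - 2*(-2)² + 12*(-2)) + 121*(-378) = (4 - 2*4 - 24) - 45738 = (4 - 8 - 24) - 45738 = -28 - 45738 = -45766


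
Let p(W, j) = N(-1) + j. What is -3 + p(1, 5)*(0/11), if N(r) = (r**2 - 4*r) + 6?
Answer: -3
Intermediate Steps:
N(r) = 6 + r**2 - 4*r
p(W, j) = 11 + j (p(W, j) = (6 + (-1)**2 - 4*(-1)) + j = (6 + 1 + 4) + j = 11 + j)
-3 + p(1, 5)*(0/11) = -3 + (11 + 5)*(0/11) = -3 + 16*(0*(1/11)) = -3 + 16*0 = -3 + 0 = -3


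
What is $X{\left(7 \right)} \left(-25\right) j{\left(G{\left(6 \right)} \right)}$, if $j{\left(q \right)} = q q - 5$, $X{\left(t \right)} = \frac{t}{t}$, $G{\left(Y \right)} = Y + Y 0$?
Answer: $-775$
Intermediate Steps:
$G{\left(Y \right)} = Y$ ($G{\left(Y \right)} = Y + 0 = Y$)
$X{\left(t \right)} = 1$
$j{\left(q \right)} = -5 + q^{2}$ ($j{\left(q \right)} = q^{2} - 5 = -5 + q^{2}$)
$X{\left(7 \right)} \left(-25\right) j{\left(G{\left(6 \right)} \right)} = 1 \left(-25\right) \left(-5 + 6^{2}\right) = - 25 \left(-5 + 36\right) = \left(-25\right) 31 = -775$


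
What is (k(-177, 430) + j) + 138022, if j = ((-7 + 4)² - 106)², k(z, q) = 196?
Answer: 147627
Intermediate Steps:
j = 9409 (j = ((-3)² - 106)² = (9 - 106)² = (-97)² = 9409)
(k(-177, 430) + j) + 138022 = (196 + 9409) + 138022 = 9605 + 138022 = 147627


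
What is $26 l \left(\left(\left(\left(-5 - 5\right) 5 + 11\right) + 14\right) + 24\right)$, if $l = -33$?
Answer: $858$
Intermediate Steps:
$26 l \left(\left(\left(\left(-5 - 5\right) 5 + 11\right) + 14\right) + 24\right) = 26 \left(-33\right) \left(\left(\left(\left(-5 - 5\right) 5 + 11\right) + 14\right) + 24\right) = - 858 \left(\left(\left(\left(-10\right) 5 + 11\right) + 14\right) + 24\right) = - 858 \left(\left(\left(-50 + 11\right) + 14\right) + 24\right) = - 858 \left(\left(-39 + 14\right) + 24\right) = - 858 \left(-25 + 24\right) = \left(-858\right) \left(-1\right) = 858$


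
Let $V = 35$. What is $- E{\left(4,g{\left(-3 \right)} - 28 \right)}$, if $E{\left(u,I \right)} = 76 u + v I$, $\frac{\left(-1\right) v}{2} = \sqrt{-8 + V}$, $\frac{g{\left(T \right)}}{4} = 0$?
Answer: $-304 - 168 \sqrt{3} \approx -594.98$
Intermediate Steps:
$g{\left(T \right)} = 0$ ($g{\left(T \right)} = 4 \cdot 0 = 0$)
$v = - 6 \sqrt{3}$ ($v = - 2 \sqrt{-8 + 35} = - 2 \sqrt{27} = - 2 \cdot 3 \sqrt{3} = - 6 \sqrt{3} \approx -10.392$)
$E{\left(u,I \right)} = 76 u - 6 I \sqrt{3}$ ($E{\left(u,I \right)} = 76 u + - 6 \sqrt{3} I = 76 u - 6 I \sqrt{3}$)
$- E{\left(4,g{\left(-3 \right)} - 28 \right)} = - (76 \cdot 4 - 6 \left(0 - 28\right) \sqrt{3}) = - (304 - - 168 \sqrt{3}) = - (304 + 168 \sqrt{3}) = -304 - 168 \sqrt{3}$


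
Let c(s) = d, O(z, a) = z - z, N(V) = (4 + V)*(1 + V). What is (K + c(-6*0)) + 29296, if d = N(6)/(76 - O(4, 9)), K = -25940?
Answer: 127563/38 ≈ 3356.9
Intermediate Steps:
N(V) = (1 + V)*(4 + V)
O(z, a) = 0
d = 35/38 (d = (4 + 6**2 + 5*6)/(76 - 1*0) = (4 + 36 + 30)/(76 + 0) = 70/76 = 70*(1/76) = 35/38 ≈ 0.92105)
c(s) = 35/38
(K + c(-6*0)) + 29296 = (-25940 + 35/38) + 29296 = -985685/38 + 29296 = 127563/38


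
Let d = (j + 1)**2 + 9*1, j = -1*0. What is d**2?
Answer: 100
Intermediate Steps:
j = 0
d = 10 (d = (0 + 1)**2 + 9*1 = 1**2 + 9 = 1 + 9 = 10)
d**2 = 10**2 = 100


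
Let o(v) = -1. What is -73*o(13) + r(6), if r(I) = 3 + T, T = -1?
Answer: 75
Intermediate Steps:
r(I) = 2 (r(I) = 3 - 1 = 2)
-73*o(13) + r(6) = -73*(-1) + 2 = 73 + 2 = 75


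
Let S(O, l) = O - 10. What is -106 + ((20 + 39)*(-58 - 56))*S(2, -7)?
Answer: 53702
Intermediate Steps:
S(O, l) = -10 + O
-106 + ((20 + 39)*(-58 - 56))*S(2, -7) = -106 + ((20 + 39)*(-58 - 56))*(-10 + 2) = -106 + (59*(-114))*(-8) = -106 - 6726*(-8) = -106 + 53808 = 53702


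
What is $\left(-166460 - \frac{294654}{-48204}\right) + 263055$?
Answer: $\frac{776093339}{8034} \approx 96601.0$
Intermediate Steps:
$\left(-166460 - \frac{294654}{-48204}\right) + 263055 = \left(-166460 - - \frac{49109}{8034}\right) + 263055 = \left(-166460 + \frac{49109}{8034}\right) + 263055 = - \frac{1337290531}{8034} + 263055 = \frac{776093339}{8034}$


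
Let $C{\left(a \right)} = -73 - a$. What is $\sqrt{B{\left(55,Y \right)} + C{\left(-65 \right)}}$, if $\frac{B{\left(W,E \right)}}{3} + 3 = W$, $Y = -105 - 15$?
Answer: $2 \sqrt{37} \approx 12.166$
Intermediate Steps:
$Y = -120$
$B{\left(W,E \right)} = -9 + 3 W$
$\sqrt{B{\left(55,Y \right)} + C{\left(-65 \right)}} = \sqrt{\left(-9 + 3 \cdot 55\right) - 8} = \sqrt{\left(-9 + 165\right) + \left(-73 + 65\right)} = \sqrt{156 - 8} = \sqrt{148} = 2 \sqrt{37}$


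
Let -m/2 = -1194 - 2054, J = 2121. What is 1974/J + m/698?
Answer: 360854/35249 ≈ 10.237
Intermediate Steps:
m = 6496 (m = -2*(-1194 - 2054) = -2*(-3248) = 6496)
1974/J + m/698 = 1974/2121 + 6496/698 = 1974*(1/2121) + 6496*(1/698) = 94/101 + 3248/349 = 360854/35249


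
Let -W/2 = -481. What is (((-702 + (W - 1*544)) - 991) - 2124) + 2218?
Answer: -1181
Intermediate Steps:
W = 962 (W = -2*(-481) = 962)
(((-702 + (W - 1*544)) - 991) - 2124) + 2218 = (((-702 + (962 - 1*544)) - 991) - 2124) + 2218 = (((-702 + (962 - 544)) - 991) - 2124) + 2218 = (((-702 + 418) - 991) - 2124) + 2218 = ((-284 - 991) - 2124) + 2218 = (-1275 - 2124) + 2218 = -3399 + 2218 = -1181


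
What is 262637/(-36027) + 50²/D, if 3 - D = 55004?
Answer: -14535365137/1981521027 ≈ -7.3355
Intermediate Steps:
D = -55001 (D = 3 - 1*55004 = 3 - 55004 = -55001)
262637/(-36027) + 50²/D = 262637/(-36027) + 50²/(-55001) = 262637*(-1/36027) + 2500*(-1/55001) = -262637/36027 - 2500/55001 = -14535365137/1981521027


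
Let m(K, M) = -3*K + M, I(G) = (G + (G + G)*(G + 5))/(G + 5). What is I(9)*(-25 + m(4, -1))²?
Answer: 188442/7 ≈ 26920.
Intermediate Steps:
I(G) = (G + 2*G*(5 + G))/(5 + G) (I(G) = (G + (2*G)*(5 + G))/(5 + G) = (G + 2*G*(5 + G))/(5 + G))
m(K, M) = M - 3*K
I(9)*(-25 + m(4, -1))² = (9*(11 + 2*9)/(5 + 9))*(-25 + (-1 - 3*4))² = (9*(11 + 18)/14)*(-25 + (-1 - 12))² = (9*(1/14)*29)*(-25 - 13)² = (261/14)*(-38)² = (261/14)*1444 = 188442/7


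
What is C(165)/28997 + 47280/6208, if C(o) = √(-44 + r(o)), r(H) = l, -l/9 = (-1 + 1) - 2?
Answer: 2955/388 + I*√26/28997 ≈ 7.616 + 0.00017585*I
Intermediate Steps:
l = 18 (l = -9*((-1 + 1) - 2) = -9*(0 - 2) = -9*(-2) = 18)
r(H) = 18
C(o) = I*√26 (C(o) = √(-44 + 18) = √(-26) = I*√26)
C(165)/28997 + 47280/6208 = (I*√26)/28997 + 47280/6208 = (I*√26)*(1/28997) + 47280*(1/6208) = I*√26/28997 + 2955/388 = 2955/388 + I*√26/28997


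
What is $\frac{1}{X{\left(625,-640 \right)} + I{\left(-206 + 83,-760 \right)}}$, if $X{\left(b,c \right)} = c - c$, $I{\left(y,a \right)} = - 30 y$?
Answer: $\frac{1}{3690} \approx 0.000271$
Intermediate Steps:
$X{\left(b,c \right)} = 0$
$\frac{1}{X{\left(625,-640 \right)} + I{\left(-206 + 83,-760 \right)}} = \frac{1}{0 - 30 \left(-206 + 83\right)} = \frac{1}{0 - -3690} = \frac{1}{0 + 3690} = \frac{1}{3690}$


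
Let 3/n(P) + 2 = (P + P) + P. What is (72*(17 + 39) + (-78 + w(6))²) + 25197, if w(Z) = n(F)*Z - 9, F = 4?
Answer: 912201/25 ≈ 36488.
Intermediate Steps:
n(P) = 3/(-2 + 3*P) (n(P) = 3/(-2 + ((P + P) + P)) = 3/(-2 + (2*P + P)) = 3/(-2 + 3*P))
w(Z) = -9 + 3*Z/10 (w(Z) = (3/(-2 + 3*4))*Z - 9 = (3/(-2 + 12))*Z - 9 = (3/10)*Z - 9 = (3*(⅒))*Z - 9 = 3*Z/10 - 9 = -9 + 3*Z/10)
(72*(17 + 39) + (-78 + w(6))²) + 25197 = (72*(17 + 39) + (-78 + (-9 + (3/10)*6))²) + 25197 = (72*56 + (-78 + (-9 + 9/5))²) + 25197 = (4032 + (-78 - 36/5)²) + 25197 = (4032 + (-426/5)²) + 25197 = (4032 + 181476/25) + 25197 = 282276/25 + 25197 = 912201/25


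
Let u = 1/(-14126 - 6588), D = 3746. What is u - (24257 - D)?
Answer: -424864855/20714 ≈ -20511.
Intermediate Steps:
u = -1/20714 (u = 1/(-20714) = -1/20714 ≈ -4.8277e-5)
u - (24257 - D) = -1/20714 - (24257 - 1*3746) = -1/20714 - (24257 - 3746) = -1/20714 - 1*20511 = -1/20714 - 20511 = -424864855/20714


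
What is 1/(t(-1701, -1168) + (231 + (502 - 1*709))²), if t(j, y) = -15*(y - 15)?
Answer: 1/18321 ≈ 5.4582e-5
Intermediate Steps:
t(j, y) = 225 - 15*y (t(j, y) = -15*(-15 + y) = 225 - 15*y)
1/(t(-1701, -1168) + (231 + (502 - 1*709))²) = 1/((225 - 15*(-1168)) + (231 + (502 - 1*709))²) = 1/((225 + 17520) + (231 + (502 - 709))²) = 1/(17745 + (231 - 207)²) = 1/(17745 + 24²) = 1/(17745 + 576) = 1/18321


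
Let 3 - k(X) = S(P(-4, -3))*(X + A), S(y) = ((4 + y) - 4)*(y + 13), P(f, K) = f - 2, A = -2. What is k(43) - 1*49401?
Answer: -47676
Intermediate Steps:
P(f, K) = -2 + f
S(y) = y*(13 + y)
k(X) = -81 + 42*X (k(X) = 3 - (-2 - 4)*(13 + (-2 - 4))*(X - 2) = 3 - (-6*(13 - 6))*(-2 + X) = 3 - (-6*7)*(-2 + X) = 3 - (-42)*(-2 + X) = 3 - (84 - 42*X) = 3 + (-84 + 42*X) = -81 + 42*X)
k(43) - 1*49401 = (-81 + 42*43) - 1*49401 = (-81 + 1806) - 49401 = 1725 - 49401 = -47676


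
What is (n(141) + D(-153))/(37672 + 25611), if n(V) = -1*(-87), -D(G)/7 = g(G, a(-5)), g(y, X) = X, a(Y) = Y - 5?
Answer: 157/63283 ≈ 0.0024809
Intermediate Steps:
a(Y) = -5 + Y
D(G) = 70 (D(G) = -7*(-5 - 5) = -7*(-10) = 70)
n(V) = 87
(n(141) + D(-153))/(37672 + 25611) = (87 + 70)/(37672 + 25611) = 157/63283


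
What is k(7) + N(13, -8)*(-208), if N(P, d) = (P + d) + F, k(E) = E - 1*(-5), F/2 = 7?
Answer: -3940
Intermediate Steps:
F = 14 (F = 2*7 = 14)
k(E) = 5 + E (k(E) = E + 5 = 5 + E)
N(P, d) = 14 + P + d (N(P, d) = (P + d) + 14 = 14 + P + d)
k(7) + N(13, -8)*(-208) = (5 + 7) + (14 + 13 - 8)*(-208) = 12 + 19*(-208) = 12 - 3952 = -3940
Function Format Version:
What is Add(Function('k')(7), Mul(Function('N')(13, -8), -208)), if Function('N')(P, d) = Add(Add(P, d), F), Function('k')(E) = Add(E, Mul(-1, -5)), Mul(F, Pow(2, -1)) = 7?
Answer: -3940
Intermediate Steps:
F = 14 (F = Mul(2, 7) = 14)
Function('k')(E) = Add(5, E) (Function('k')(E) = Add(E, 5) = Add(5, E))
Function('N')(P, d) = Add(14, P, d) (Function('N')(P, d) = Add(Add(P, d), 14) = Add(14, P, d))
Add(Function('k')(7), Mul(Function('N')(13, -8), -208)) = Add(Add(5, 7), Mul(Add(14, 13, -8), -208)) = Add(12, Mul(19, -208)) = Add(12, -3952) = -3940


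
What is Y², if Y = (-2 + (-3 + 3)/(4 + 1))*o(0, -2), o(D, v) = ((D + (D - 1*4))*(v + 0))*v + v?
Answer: 1296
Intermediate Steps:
o(D, v) = v + v²*(-4 + 2*D) (o(D, v) = ((D + (D - 4))*v)*v + v = ((D + (-4 + D))*v)*v + v = ((-4 + 2*D)*v)*v + v = (v*(-4 + 2*D))*v + v = v²*(-4 + 2*D) + v = v + v²*(-4 + 2*D))
Y = 36 (Y = (-2 + (-3 + 3)/(4 + 1))*(-2*(1 - 4*(-2) + 2*0*(-2))) = (-2 + 0/5)*(-2*(1 + 8 + 0)) = (-2 + 0*(⅕))*(-2*9) = (-2 + 0)*(-18) = -2*(-18) = 36)
Y² = 36² = 1296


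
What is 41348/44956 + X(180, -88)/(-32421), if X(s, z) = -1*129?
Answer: 112195236/121459873 ≈ 0.92372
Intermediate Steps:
X(s, z) = -129
41348/44956 + X(180, -88)/(-32421) = 41348/44956 - 129/(-32421) = 41348*(1/44956) - 129*(-1/32421) = 10337/11239 + 43/10807 = 112195236/121459873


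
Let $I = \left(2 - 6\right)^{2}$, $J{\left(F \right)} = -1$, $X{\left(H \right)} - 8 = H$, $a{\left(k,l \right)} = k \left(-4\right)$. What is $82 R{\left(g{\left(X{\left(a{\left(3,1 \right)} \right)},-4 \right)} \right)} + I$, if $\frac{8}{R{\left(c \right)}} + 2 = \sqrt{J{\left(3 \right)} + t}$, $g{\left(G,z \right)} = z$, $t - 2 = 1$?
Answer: $-640 - 328 \sqrt{2} \approx -1103.9$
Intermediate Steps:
$a{\left(k,l \right)} = - 4 k$
$X{\left(H \right)} = 8 + H$
$t = 3$ ($t = 2 + 1 = 3$)
$R{\left(c \right)} = \frac{8}{-2 + \sqrt{2}}$ ($R{\left(c \right)} = \frac{8}{-2 + \sqrt{-1 + 3}} = \frac{8}{-2 + \sqrt{2}}$)
$I = 16$ ($I = \left(-4\right)^{2} = 16$)
$82 R{\left(g{\left(X{\left(a{\left(3,1 \right)} \right)},-4 \right)} \right)} + I = 82 \left(-8 - 4 \sqrt{2}\right) + 16 = \left(-656 - 328 \sqrt{2}\right) + 16 = -640 - 328 \sqrt{2}$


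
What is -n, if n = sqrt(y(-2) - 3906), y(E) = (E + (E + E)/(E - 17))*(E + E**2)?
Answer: -I*sqrt(1411358)/19 ≈ -62.527*I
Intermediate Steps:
y(E) = (E + E**2)*(E + 2*E/(-17 + E)) (y(E) = (E + (2*E)/(-17 + E))*(E + E**2) = (E + 2*E/(-17 + E))*(E + E**2) = (E + E**2)*(E + 2*E/(-17 + E)))
n = I*sqrt(1411358)/19 (n = sqrt((-2)**2*(-15 + (-2)**2 - 14*(-2))/(-17 - 2) - 3906) = sqrt(4*(-15 + 4 + 28)/(-19) - 3906) = sqrt(4*(-1/19)*17 - 3906) = sqrt(-68/19 - 3906) = sqrt(-74282/19) = I*sqrt(1411358)/19 ≈ 62.527*I)
-n = -I*sqrt(1411358)/19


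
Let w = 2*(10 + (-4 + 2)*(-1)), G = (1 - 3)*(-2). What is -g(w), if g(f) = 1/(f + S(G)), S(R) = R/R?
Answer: -1/25 ≈ -0.040000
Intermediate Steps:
G = 4 (G = -2*(-2) = 4)
S(R) = 1
w = 24 (w = 2*(10 - 2*(-1)) = 2*(10 + 2) = 2*12 = 24)
g(f) = 1/(1 + f) (g(f) = 1/(f + 1) = 1/(1 + f))
-g(w) = -1/(1 + 24) = -1/25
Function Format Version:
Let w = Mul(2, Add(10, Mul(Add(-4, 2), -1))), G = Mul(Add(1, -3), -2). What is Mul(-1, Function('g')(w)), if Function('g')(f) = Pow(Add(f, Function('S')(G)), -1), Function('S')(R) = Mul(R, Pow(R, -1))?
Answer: Rational(-1, 25) ≈ -0.040000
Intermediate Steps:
G = 4 (G = Mul(-2, -2) = 4)
Function('S')(R) = 1
w = 24 (w = Mul(2, Add(10, Mul(-2, -1))) = Mul(2, Add(10, 2)) = Mul(2, 12) = 24)
Function('g')(f) = Pow(Add(1, f), -1) (Function('g')(f) = Pow(Add(f, 1), -1) = Pow(Add(1, f), -1))
Mul(-1, Function('g')(w)) = Mul(-1, Pow(Add(1, 24), -1)) = Mul(-1, Pow(25, -1)) = Mul(-1, Rational(1, 25)) = Rational(-1, 25)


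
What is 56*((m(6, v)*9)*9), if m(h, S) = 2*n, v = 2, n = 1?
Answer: 9072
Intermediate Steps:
m(h, S) = 2 (m(h, S) = 2*1 = 2)
56*((m(6, v)*9)*9) = 56*((2*9)*9) = 56*(18*9) = 56*162 = 9072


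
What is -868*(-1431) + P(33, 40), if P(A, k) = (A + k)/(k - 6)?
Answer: 42231745/34 ≈ 1.2421e+6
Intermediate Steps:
P(A, k) = (A + k)/(-6 + k)
-868*(-1431) + P(33, 40) = -868*(-1431) + (33 + 40)/(-6 + 40) = 1242108 + 73/34 = 42231745/34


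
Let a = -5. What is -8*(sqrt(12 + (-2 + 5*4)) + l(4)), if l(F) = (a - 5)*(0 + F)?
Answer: 320 - 8*sqrt(30) ≈ 276.18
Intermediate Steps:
l(F) = -10*F (l(F) = (-5 - 5)*(0 + F) = -10*F)
-8*(sqrt(12 + (-2 + 5*4)) + l(4)) = -8*(sqrt(12 + (-2 + 5*4)) - 10*4) = -8*(sqrt(12 + (-2 + 20)) - 40) = -8*(sqrt(12 + 18) - 40) = -8*(sqrt(30) - 40) = -8*(-40 + sqrt(30)) = 320 - 8*sqrt(30)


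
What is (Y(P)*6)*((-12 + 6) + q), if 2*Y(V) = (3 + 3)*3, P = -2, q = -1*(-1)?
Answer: -270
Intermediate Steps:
q = 1
Y(V) = 9 (Y(V) = ((3 + 3)*3)/2 = (6*3)/2 = (1/2)*18 = 9)
(Y(P)*6)*((-12 + 6) + q) = (9*6)*((-12 + 6) + 1) = 54*(-6 + 1) = 54*(-5) = -270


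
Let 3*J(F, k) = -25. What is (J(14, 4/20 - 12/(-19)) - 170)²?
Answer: 286225/9 ≈ 31803.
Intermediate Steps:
J(F, k) = -25/3 (J(F, k) = (⅓)*(-25) = -25/3)
(J(14, 4/20 - 12/(-19)) - 170)² = (-25/3 - 170)² = (-535/3)² = 286225/9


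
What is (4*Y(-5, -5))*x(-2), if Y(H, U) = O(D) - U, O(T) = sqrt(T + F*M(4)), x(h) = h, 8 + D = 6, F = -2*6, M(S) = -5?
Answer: -40 - 8*sqrt(58) ≈ -100.93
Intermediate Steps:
F = -12
D = -2 (D = -8 + 6 = -2)
O(T) = sqrt(60 + T) (O(T) = sqrt(T - 12*(-5)) = sqrt(T + 60) = sqrt(60 + T))
Y(H, U) = sqrt(58) - U (Y(H, U) = sqrt(60 - 2) - U = sqrt(58) - U)
(4*Y(-5, -5))*x(-2) = (4*(sqrt(58) - 1*(-5)))*(-2) = (4*(sqrt(58) + 5))*(-2) = (4*(5 + sqrt(58)))*(-2) = (20 + 4*sqrt(58))*(-2) = -40 - 8*sqrt(58)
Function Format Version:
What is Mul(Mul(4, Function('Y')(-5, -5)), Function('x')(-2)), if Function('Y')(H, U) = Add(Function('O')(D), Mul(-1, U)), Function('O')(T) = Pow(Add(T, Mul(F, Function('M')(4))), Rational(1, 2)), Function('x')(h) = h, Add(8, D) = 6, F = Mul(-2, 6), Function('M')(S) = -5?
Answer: Add(-40, Mul(-8, Pow(58, Rational(1, 2)))) ≈ -100.93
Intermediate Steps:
F = -12
D = -2 (D = Add(-8, 6) = -2)
Function('O')(T) = Pow(Add(60, T), Rational(1, 2)) (Function('O')(T) = Pow(Add(T, Mul(-12, -5)), Rational(1, 2)) = Pow(Add(T, 60), Rational(1, 2)) = Pow(Add(60, T), Rational(1, 2)))
Function('Y')(H, U) = Add(Pow(58, Rational(1, 2)), Mul(-1, U)) (Function('Y')(H, U) = Add(Pow(Add(60, -2), Rational(1, 2)), Mul(-1, U)) = Add(Pow(58, Rational(1, 2)), Mul(-1, U)))
Mul(Mul(4, Function('Y')(-5, -5)), Function('x')(-2)) = Mul(Mul(4, Add(Pow(58, Rational(1, 2)), Mul(-1, -5))), -2) = Mul(Mul(4, Add(Pow(58, Rational(1, 2)), 5)), -2) = Mul(Mul(4, Add(5, Pow(58, Rational(1, 2)))), -2) = Mul(Add(20, Mul(4, Pow(58, Rational(1, 2)))), -2) = Add(-40, Mul(-8, Pow(58, Rational(1, 2))))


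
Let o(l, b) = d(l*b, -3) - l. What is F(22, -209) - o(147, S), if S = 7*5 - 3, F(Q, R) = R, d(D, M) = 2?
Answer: -64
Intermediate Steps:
S = 32 (S = 35 - 3 = 32)
o(l, b) = 2 - l
F(22, -209) - o(147, S) = -209 - (2 - 1*147) = -209 - (2 - 147) = -209 - 1*(-145) = -209 + 145 = -64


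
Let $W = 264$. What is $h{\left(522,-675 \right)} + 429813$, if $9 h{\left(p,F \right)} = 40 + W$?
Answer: $\frac{3868621}{9} \approx 4.2985 \cdot 10^{5}$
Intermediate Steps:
$h{\left(p,F \right)} = \frac{304}{9}$ ($h{\left(p,F \right)} = \frac{40 + 264}{9} = \frac{1}{9} \cdot 304 = \frac{304}{9}$)
$h{\left(522,-675 \right)} + 429813 = \frac{304}{9} + 429813 = \frac{3868621}{9}$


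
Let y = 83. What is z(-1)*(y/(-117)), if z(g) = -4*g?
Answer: -332/117 ≈ -2.8376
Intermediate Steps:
z(-1)*(y/(-117)) = (-4*(-1))*(83/(-117)) = 4*(83*(-1/117)) = 4*(-83/117) = -332/117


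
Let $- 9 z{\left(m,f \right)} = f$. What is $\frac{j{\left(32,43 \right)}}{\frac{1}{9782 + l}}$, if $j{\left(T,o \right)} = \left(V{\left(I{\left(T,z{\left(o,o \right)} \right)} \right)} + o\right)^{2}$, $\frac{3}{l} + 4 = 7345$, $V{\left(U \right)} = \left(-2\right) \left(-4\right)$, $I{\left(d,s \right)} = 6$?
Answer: $\frac{62258979555}{2447} \approx 2.5443 \cdot 10^{7}$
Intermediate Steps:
$z{\left(m,f \right)} = - \frac{f}{9}$
$V{\left(U \right)} = 8$
$l = \frac{1}{2447}$ ($l = \frac{3}{-4 + 7345} = \frac{3}{7341} = 3 \cdot \frac{1}{7341} = \frac{1}{2447} \approx 0.00040866$)
$j{\left(T,o \right)} = \left(8 + o\right)^{2}$
$\frac{j{\left(32,43 \right)}}{\frac{1}{9782 + l}} = \frac{\left(8 + 43\right)^{2}}{\frac{1}{9782 + \frac{1}{2447}}} = \frac{51^{2}}{\frac{1}{\frac{23936555}{2447}}} = \frac{2601}{\frac{2447}{23936555}} = 2601 \cdot \frac{23936555}{2447} = \frac{62258979555}{2447}$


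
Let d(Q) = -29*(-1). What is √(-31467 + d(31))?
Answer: I*√31438 ≈ 177.31*I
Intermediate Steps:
d(Q) = 29
√(-31467 + d(31)) = √(-31467 + 29) = √(-31438) = I*√31438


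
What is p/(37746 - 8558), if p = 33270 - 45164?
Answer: -5947/14594 ≈ -0.40750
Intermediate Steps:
p = -11894
p/(37746 - 8558) = -11894/(37746 - 8558) = -11894/29188 = -11894*1/29188 = -5947/14594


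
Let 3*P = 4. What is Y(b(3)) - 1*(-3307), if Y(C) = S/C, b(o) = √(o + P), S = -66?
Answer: 3307 - 66*√39/13 ≈ 3275.3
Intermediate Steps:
P = 4/3 (P = (⅓)*4 = 4/3 ≈ 1.3333)
b(o) = √(4/3 + o) (b(o) = √(o + 4/3) = √(4/3 + o))
Y(C) = -66/C
Y(b(3)) - 1*(-3307) = -66*3/√(12 + 9*3) - 1*(-3307) = -66*3/√(12 + 27) + 3307 = -66*√39/13 + 3307 = 3307 - 66*√39/13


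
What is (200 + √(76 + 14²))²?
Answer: 40272 + 1600*√17 ≈ 46869.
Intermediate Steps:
(200 + √(76 + 14²))² = (200 + √(76 + 196))² = (200 + √272)² = (200 + 4*√17)²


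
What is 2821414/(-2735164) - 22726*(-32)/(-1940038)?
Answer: -1865687289945/1326580524058 ≈ -1.4064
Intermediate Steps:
2821414/(-2735164) - 22726*(-32)/(-1940038) = 2821414*(-1/2735164) + 727232*(-1/1940038) = -1410707/1367582 - 363616/970019 = -1865687289945/1326580524058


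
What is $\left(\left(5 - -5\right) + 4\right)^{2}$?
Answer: $196$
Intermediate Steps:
$\left(\left(5 - -5\right) + 4\right)^{2} = \left(\left(5 + 5\right) + 4\right)^{2} = \left(10 + 4\right)^{2} = 14^{2} = 196$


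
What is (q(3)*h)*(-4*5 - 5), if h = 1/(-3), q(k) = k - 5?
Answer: -50/3 ≈ -16.667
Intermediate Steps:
q(k) = -5 + k
h = -1/3 ≈ -0.33333
(q(3)*h)*(-4*5 - 5) = ((-5 + 3)*(-1/3))*(-4*5 - 5) = (-2*(-1/3))*(-20 - 5) = (2/3)*(-25) = -50/3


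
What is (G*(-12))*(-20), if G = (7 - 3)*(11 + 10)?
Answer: 20160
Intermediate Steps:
G = 84 (G = 4*21 = 84)
(G*(-12))*(-20) = (84*(-12))*(-20) = -1008*(-20) = 20160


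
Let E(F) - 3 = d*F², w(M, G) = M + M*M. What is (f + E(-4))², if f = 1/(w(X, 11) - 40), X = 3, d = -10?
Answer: 19333609/784 ≈ 24660.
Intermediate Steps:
w(M, G) = M + M²
f = -1/28 (f = 1/(3*(1 + 3) - 40) = 1/(3*4 - 40) = 1/(12 - 40) = 1/(-28) = -1/28 ≈ -0.035714)
E(F) = 3 - 10*F²
(f + E(-4))² = (-1/28 + (3 - 10*(-4)²))² = (-1/28 + (3 - 10*16))² = (-1/28 + (3 - 160))² = (-1/28 - 157)² = (-4397/28)² = 19333609/784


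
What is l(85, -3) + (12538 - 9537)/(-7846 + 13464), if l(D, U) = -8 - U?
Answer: -25089/5618 ≈ -4.4658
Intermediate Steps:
l(85, -3) + (12538 - 9537)/(-7846 + 13464) = (-8 - 1*(-3)) + (12538 - 9537)/(-7846 + 13464) = (-8 + 3) + 3001/5618 = -5 + 3001*(1/5618) = -5 + 3001/5618 = -25089/5618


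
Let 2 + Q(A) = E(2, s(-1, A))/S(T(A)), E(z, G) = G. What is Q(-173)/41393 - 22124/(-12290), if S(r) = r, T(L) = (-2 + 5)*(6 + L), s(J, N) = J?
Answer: 20854220111/11584941135 ≈ 1.8001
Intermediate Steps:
T(L) = 18 + 3*L (T(L) = 3*(6 + L) = 18 + 3*L)
Q(A) = -2 - 1/(18 + 3*A)
Q(-173)/41393 - 22124/(-12290) = ((-37 - 6*(-173))/(3*(6 - 173)))/41393 - 22124/(-12290) = ((1/3)*(-37 + 1038)/(-167))*(1/41393) - 22124*(-1/12290) = ((1/3)*(-1/167)*1001)*(1/41393) + 11062/6145 = -1001/501*1/41393 + 11062/6145 = -91/1885263 + 11062/6145 = 20854220111/11584941135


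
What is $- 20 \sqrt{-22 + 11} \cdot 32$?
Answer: $- 640 i \sqrt{11} \approx - 2122.6 i$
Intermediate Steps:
$- 20 \sqrt{-22 + 11} \cdot 32 = - 20 \sqrt{-11} \cdot 32 = - 20 i \sqrt{11} \cdot 32 = - 640 i \sqrt{11}$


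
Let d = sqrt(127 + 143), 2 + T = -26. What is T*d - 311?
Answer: -311 - 84*sqrt(30) ≈ -771.09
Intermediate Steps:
T = -28 (T = -2 - 26 = -28)
d = 3*sqrt(30) (d = sqrt(270) = 3*sqrt(30) ≈ 16.432)
T*d - 311 = -84*sqrt(30) - 311 = -311 - 84*sqrt(30)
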